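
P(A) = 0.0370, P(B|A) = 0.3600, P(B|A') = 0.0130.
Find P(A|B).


P(B) = P(B|A)*P(A) + P(B|A')*P(A')
= 0.3600*0.0370 + 0.0130*0.9630
= 0.013320 + 0.012519 = 0.025839
P(A|B) = 0.013320/0.025839 = 0.5155

P(A|B) = 0.5155


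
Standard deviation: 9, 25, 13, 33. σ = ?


Mean = 20.0000
Variance = 91.0000
SD = sqrt(91.0000) = 9.5394

SD = 9.5394


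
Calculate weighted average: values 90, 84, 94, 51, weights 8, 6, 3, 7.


Numerator = 90*8 + 84*6 + 94*3 + 51*7 = 1863
Denominator = 8 + 6 + 3 + 7 = 24
WM = 1863/24 = 77.6250

WM = 77.6250


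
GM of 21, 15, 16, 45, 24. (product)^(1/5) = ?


Product = 21 × 15 × 16 × 45 × 24 = 5443200
GM = 5443200^(1/5) = 22.2418

GM = 22.2418


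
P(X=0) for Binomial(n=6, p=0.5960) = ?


C(6,0) = 1
p^0 = 1.000000
(1-p)^6 = 0.004348
P = 1 * 1.000000 * 0.004348 = 0.0043

P(X=0) = 0.0043


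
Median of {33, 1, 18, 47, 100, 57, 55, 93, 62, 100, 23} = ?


Sorted: 1, 18, 23, 33, 47, 55, 57, 62, 93, 100, 100
n = 11 (odd)
Middle value = 55

Median = 55


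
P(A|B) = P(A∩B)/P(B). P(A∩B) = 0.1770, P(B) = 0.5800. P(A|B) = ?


P(A|B) = 0.1770/0.5800 = 0.3052

P(A|B) = 0.3052


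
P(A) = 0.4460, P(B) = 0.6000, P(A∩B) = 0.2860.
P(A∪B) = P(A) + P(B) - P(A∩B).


P(A∪B) = 0.4460 + 0.6000 - 0.2860
= 1.0460 - 0.2860
= 0.7600

P(A∪B) = 0.7600


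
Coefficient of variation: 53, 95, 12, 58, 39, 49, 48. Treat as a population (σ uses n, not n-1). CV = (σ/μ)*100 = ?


Mean = 50.5714
SD = 22.8839
CV = (22.8839/50.5714)*100 = 45.2507%

CV = 45.2507%


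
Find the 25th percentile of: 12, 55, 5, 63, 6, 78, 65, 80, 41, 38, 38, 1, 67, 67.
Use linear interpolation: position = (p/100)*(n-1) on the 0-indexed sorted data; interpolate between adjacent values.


Sorted: 1, 5, 6, 12, 38, 38, 41, 55, 63, 65, 67, 67, 78, 80
n = 14
Index = 25/100 * 13 = 3.2500
Lower = data[3] = 12, Upper = data[4] = 38
P25 = 12 + 0.2500*(26) = 18.5000

P25 = 18.5000


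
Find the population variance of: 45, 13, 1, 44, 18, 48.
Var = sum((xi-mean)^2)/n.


Mean = 28.1667
Squared deviations: 283.3611, 230.0278, 738.0278, 250.6944, 103.3611, 393.3611
Sum = 1998.8333
Variance = 1998.8333/6 = 333.1389

Variance = 333.1389


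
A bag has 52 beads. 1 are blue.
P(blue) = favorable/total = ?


P = 1/52 = 0.0192

P = 0.0192


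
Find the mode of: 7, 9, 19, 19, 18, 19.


Frequencies: 7:1, 9:1, 18:1, 19:3
Max frequency = 3
Mode = 19

Mode = 19


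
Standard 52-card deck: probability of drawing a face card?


12 face cards in 52 cards
P = 12/52 = 0.2308

P = 0.2308


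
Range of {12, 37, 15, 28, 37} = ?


Max = 37, Min = 12
Range = 37 - 12 = 25

Range = 25


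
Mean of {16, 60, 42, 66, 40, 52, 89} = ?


Sum = 16 + 60 + 42 + 66 + 40 + 52 + 89 = 365
n = 7
Mean = 365/7 = 52.1429

Mean = 52.1429


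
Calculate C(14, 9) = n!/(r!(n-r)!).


C(14,9) = 14!/(9! × 5!)
= 87178291200/(362880 × 120)
= 2002

C(14,9) = 2002


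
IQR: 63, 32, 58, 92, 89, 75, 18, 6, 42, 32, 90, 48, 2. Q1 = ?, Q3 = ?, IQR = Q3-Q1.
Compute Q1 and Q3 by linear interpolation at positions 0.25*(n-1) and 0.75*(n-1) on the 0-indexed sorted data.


Sorted: 2, 6, 18, 32, 32, 42, 48, 58, 63, 75, 89, 90, 92
Q1 (25th %ile) = 32.0000
Q3 (75th %ile) = 75.0000
IQR = 75.0000 - 32.0000 = 43.0000

IQR = 43.0000


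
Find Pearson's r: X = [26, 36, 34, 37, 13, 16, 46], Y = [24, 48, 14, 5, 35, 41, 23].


Mean X = 29.7143, Mean Y = 27.1429
SD X = 11.067511, SD Y = 14.034942
Cov = -66.244898
r = -66.244898/(11.067511*14.034942) = -0.4265

r = -0.4265


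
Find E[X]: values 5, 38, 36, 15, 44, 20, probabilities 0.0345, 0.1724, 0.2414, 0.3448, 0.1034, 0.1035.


E[X] = 5*0.0345 + 38*0.1724 + 36*0.2414 + 15*0.3448 + 44*0.1034 + 20*0.1035
= 0.1725 + 6.5512 + 8.6904 + 5.1720 + 4.5496 + 2.0700
= 27.2057

E[X] = 27.2057


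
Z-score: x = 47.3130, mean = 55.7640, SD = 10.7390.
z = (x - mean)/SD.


z = (47.3130 - 55.7640)/10.7390
= -8.4510/10.7390
= -0.7869

z = -0.7869


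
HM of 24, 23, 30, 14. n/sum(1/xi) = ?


Sum of reciprocals = 1/24 + 1/23 + 1/30 + 1/14 = 0.189907
HM = 4/0.189907 = 21.0630

HM = 21.0630


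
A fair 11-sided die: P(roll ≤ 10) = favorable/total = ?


Favorable outcomes (roll ≤ 10): 10
Total outcomes = 11
P = 10/11 = 0.9091

P = 0.9091


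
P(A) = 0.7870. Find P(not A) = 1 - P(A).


P(not A) = 1 - 0.7870 = 0.2130

P(not A) = 0.2130


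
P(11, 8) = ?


P(11,8) = 11!/3!
= 39916800/6
= 6652800

P(11,8) = 6652800


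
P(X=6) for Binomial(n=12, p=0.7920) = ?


C(12,6) = 924
p^6 = 0.246803
(1-p)^6 = 8.098042e-05
P = 924 * 0.246803 * 8.098042e-05 = 0.0185

P(X=6) = 0.0185


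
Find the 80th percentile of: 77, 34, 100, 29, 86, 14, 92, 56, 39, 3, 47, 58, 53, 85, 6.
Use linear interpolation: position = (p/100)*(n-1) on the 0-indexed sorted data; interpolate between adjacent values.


Sorted: 3, 6, 14, 29, 34, 39, 47, 53, 56, 58, 77, 85, 86, 92, 100
n = 15
Index = 80/100 * 14 = 11.2000
Lower = data[11] = 85, Upper = data[12] = 86
P80 = 85 + 0.2000*(1) = 85.2000

P80 = 85.2000


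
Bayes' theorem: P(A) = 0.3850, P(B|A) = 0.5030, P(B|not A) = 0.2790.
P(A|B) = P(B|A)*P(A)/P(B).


P(B) = P(B|A)*P(A) + P(B|A')*P(A')
= 0.5030*0.3850 + 0.2790*0.6150
= 0.193655 + 0.171585 = 0.365240
P(A|B) = 0.193655/0.365240 = 0.5302

P(A|B) = 0.5302


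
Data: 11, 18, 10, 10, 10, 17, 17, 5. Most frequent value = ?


Frequencies: 5:1, 10:3, 11:1, 17:2, 18:1
Max frequency = 3
Mode = 10

Mode = 10


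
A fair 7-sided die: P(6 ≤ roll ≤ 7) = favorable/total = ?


Favorable outcomes (6 ≤ roll ≤ 7): 2
Total outcomes = 7
P = 2/7 = 0.2857

P = 0.2857


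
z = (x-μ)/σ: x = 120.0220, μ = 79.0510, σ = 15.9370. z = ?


z = (120.0220 - 79.0510)/15.9370
= 40.9710/15.9370
= 2.5708

z = 2.5708


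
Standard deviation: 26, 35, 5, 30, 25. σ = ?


Mean = 24.2000
Variance = 104.5600
SD = sqrt(104.5600) = 10.2255

SD = 10.2255


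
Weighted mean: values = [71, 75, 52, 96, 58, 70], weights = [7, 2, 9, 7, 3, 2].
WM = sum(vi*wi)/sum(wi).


Numerator = 71*7 + 75*2 + 52*9 + 96*7 + 58*3 + 70*2 = 2101
Denominator = 7 + 2 + 9 + 7 + 3 + 2 = 30
WM = 2101/30 = 70.0333

WM = 70.0333


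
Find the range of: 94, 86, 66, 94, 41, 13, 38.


Max = 94, Min = 13
Range = 94 - 13 = 81

Range = 81


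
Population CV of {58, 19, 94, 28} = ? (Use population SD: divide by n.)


Mean = 49.7500
SD = 29.3460
CV = (29.3460/49.7500)*100 = 58.9869%

CV = 58.9869%


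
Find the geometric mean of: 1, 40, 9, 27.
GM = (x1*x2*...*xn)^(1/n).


Product = 1 × 40 × 9 × 27 = 9720
GM = 9720^(1/4) = 9.9293

GM = 9.9293


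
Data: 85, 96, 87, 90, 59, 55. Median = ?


Sorted: 55, 59, 85, 87, 90, 96
n = 6 (even)
Middle values: 85 and 87
Median = (85+87)/2 = 86.0000

Median = 86.0000


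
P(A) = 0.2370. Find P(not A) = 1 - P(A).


P(not A) = 1 - 0.2370 = 0.7630

P(not A) = 0.7630


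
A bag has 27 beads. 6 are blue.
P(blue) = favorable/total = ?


P = 6/27 = 0.2222

P = 0.2222


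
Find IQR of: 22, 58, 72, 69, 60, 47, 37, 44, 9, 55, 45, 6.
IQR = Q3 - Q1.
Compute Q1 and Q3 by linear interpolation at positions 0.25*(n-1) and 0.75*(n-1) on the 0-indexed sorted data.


Sorted: 6, 9, 22, 37, 44, 45, 47, 55, 58, 60, 69, 72
Q1 (25th %ile) = 33.2500
Q3 (75th %ile) = 58.5000
IQR = 58.5000 - 33.2500 = 25.2500

IQR = 25.2500


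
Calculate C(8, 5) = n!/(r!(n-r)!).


C(8,5) = 8!/(5! × 3!)
= 40320/(120 × 6)
= 56

C(8,5) = 56


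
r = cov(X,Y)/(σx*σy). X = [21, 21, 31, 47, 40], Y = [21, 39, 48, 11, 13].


Mean X = 32.0000, Mean Y = 26.4000
SD X = 10.315038, SD Y = 14.636940
Cov = -87.800000
r = -87.800000/(10.315038*14.636940) = -0.5815

r = -0.5815


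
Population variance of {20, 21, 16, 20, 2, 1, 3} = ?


Mean = 11.8571
Squared deviations: 66.3061, 83.5918, 17.1633, 66.3061, 97.1633, 117.8776, 78.4490
Sum = 526.8571
Variance = 526.8571/7 = 75.2653

Variance = 75.2653


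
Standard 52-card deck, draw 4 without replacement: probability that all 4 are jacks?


P(all jacks) = (4/52) × (3/51) × (2/50) × (1/49)
= 3.6938e-06

P = 3.6938e-06


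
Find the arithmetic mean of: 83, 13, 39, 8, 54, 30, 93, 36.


Sum = 83 + 13 + 39 + 8 + 54 + 30 + 93 + 36 = 356
n = 8
Mean = 356/8 = 44.5000

Mean = 44.5000


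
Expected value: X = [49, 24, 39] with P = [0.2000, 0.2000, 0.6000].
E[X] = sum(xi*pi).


E[X] = 49*0.2000 + 24*0.2000 + 39*0.6000
= 9.8000 + 4.8000 + 23.4000
= 38.0000

E[X] = 38.0000


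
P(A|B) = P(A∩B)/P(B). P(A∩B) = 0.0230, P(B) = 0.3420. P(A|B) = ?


P(A|B) = 0.0230/0.3420 = 0.0673

P(A|B) = 0.0673


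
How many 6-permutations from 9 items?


P(9,6) = 9!/3!
= 362880/6
= 60480

P(9,6) = 60480


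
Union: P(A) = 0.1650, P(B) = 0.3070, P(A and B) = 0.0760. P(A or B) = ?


P(A∪B) = 0.1650 + 0.3070 - 0.0760
= 0.4720 - 0.0760
= 0.3960

P(A∪B) = 0.3960


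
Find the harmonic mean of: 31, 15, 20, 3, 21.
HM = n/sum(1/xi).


Sum of reciprocals = 1/31 + 1/15 + 1/20 + 1/3 + 1/21 = 0.529877
HM = 5/0.529877 = 9.4362

HM = 9.4362


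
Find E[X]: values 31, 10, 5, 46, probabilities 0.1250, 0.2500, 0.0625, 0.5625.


E[X] = 31*0.1250 + 10*0.2500 + 5*0.0625 + 46*0.5625
= 3.8750 + 2.5000 + 0.3125 + 25.8750
= 32.5625

E[X] = 32.5625


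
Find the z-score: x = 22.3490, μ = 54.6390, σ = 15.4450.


z = (22.3490 - 54.6390)/15.4450
= -32.2900/15.4450
= -2.0906

z = -2.0906


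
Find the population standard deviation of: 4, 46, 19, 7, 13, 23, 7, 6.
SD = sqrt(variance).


Mean = 15.6250
Variance = 171.4844
SD = sqrt(171.4844) = 13.0952

SD = 13.0952


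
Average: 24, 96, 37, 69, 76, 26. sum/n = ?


Sum = 24 + 96 + 37 + 69 + 76 + 26 = 328
n = 6
Mean = 328/6 = 54.6667

Mean = 54.6667


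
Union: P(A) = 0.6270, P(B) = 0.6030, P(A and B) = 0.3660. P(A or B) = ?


P(A∪B) = 0.6270 + 0.6030 - 0.3660
= 1.2300 - 0.3660
= 0.8640

P(A∪B) = 0.8640


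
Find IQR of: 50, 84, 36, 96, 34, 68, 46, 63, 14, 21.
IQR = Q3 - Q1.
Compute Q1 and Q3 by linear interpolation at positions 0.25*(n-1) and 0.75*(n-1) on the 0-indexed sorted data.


Sorted: 14, 21, 34, 36, 46, 50, 63, 68, 84, 96
Q1 (25th %ile) = 34.5000
Q3 (75th %ile) = 66.7500
IQR = 66.7500 - 34.5000 = 32.2500

IQR = 32.2500


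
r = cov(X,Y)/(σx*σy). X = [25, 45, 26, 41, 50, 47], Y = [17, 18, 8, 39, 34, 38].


Mean X = 39.0000, Mean Y = 25.6667
SD X = 9.916317, SD Y = 11.869663
Cov = 87.000000
r = 87.000000/(9.916317*11.869663) = 0.7391

r = 0.7391


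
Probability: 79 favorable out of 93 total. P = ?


P = 79/93 = 0.8495

P = 0.8495


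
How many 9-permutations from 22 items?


P(22,9) = 22!/13!
= 1124000727777607680000/6227020800
= 180503769600

P(22,9) = 180503769600


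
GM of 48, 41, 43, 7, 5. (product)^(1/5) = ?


Product = 48 × 41 × 43 × 7 × 5 = 2961840
GM = 2961840^(1/5) = 19.6930

GM = 19.6930


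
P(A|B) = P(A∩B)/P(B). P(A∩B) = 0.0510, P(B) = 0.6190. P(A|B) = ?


P(A|B) = 0.0510/0.6190 = 0.0824

P(A|B) = 0.0824


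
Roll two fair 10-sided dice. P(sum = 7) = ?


Total outcomes = 10×10 = 100
Favorable (sum = 7): 6
P = 6/100 = 0.0600

P = 0.0600


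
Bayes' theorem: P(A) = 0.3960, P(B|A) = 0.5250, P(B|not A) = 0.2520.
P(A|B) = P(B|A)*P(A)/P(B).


P(B) = P(B|A)*P(A) + P(B|A')*P(A')
= 0.5250*0.3960 + 0.2520*0.6040
= 0.207900 + 0.152208 = 0.360108
P(A|B) = 0.207900/0.360108 = 0.5773

P(A|B) = 0.5773


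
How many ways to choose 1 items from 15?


C(15,1) = 15!/(1! × 14!)
= 1307674368000/(1 × 87178291200)
= 15

C(15,1) = 15


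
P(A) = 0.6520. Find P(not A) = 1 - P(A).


P(not A) = 1 - 0.6520 = 0.3480

P(not A) = 0.3480


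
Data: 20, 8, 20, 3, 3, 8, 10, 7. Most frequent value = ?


Frequencies: 3:2, 7:1, 8:2, 10:1, 20:2
Max frequency = 2
Mode = 3, 8, 20

Mode = 3, 8, 20


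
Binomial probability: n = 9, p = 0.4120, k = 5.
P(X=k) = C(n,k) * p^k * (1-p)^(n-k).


C(9,5) = 126
p^5 = 0.011871
(1-p)^4 = 0.119539
P = 126 * 0.011871 * 0.119539 = 0.1788

P(X=5) = 0.1788


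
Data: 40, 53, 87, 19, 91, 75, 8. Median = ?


Sorted: 8, 19, 40, 53, 75, 87, 91
n = 7 (odd)
Middle value = 53

Median = 53


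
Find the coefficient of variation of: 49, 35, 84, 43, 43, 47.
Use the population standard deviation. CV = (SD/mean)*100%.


Mean = 50.1667
SD = 15.7524
CV = (15.7524/50.1667)*100 = 31.4002%

CV = 31.4002%


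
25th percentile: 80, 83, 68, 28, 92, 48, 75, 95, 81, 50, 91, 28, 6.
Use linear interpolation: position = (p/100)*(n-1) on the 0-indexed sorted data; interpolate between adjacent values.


Sorted: 6, 28, 28, 48, 50, 68, 75, 80, 81, 83, 91, 92, 95
n = 13
Index = 25/100 * 12 = 3.0000
Lower = data[3] = 48, Upper = data[4] = 50
P25 = 48 + 0*(2) = 48.0000

P25 = 48.0000


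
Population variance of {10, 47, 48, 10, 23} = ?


Mean = 27.6000
Squared deviations: 309.7600, 376.3600, 416.1600, 309.7600, 21.1600
Sum = 1433.2000
Variance = 1433.2000/5 = 286.6400

Variance = 286.6400


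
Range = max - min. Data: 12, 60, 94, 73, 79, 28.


Max = 94, Min = 12
Range = 94 - 12 = 82

Range = 82


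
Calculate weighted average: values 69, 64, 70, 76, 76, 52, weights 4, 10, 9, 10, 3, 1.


Numerator = 69*4 + 64*10 + 70*9 + 76*10 + 76*3 + 52*1 = 2586
Denominator = 4 + 10 + 9 + 10 + 3 + 1 = 37
WM = 2586/37 = 69.8919

WM = 69.8919


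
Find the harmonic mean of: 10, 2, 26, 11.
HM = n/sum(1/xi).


Sum of reciprocals = 1/10 + 1/2 + 1/26 + 1/11 = 0.729371
HM = 4/0.729371 = 5.4842

HM = 5.4842


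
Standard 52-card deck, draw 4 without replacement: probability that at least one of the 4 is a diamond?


P(at least one) = 1 - P(none)
P(none) = (39/52) × (38/51) × (37/50) × (36/49) = 0.303818
P(at least one) = 1 - 0.303818 = 0.6962

P = 0.6962


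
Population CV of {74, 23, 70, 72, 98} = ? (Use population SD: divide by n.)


Mean = 67.4000
SD = 24.4098
CV = (24.4098/67.4000)*100 = 36.2164%

CV = 36.2164%


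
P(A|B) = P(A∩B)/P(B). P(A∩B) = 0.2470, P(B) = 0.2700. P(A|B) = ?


P(A|B) = 0.2470/0.2700 = 0.9148

P(A|B) = 0.9148


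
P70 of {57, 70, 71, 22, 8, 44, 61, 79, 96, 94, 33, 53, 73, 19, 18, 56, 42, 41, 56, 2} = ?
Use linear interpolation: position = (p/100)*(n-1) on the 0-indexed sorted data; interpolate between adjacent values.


Sorted: 2, 8, 18, 19, 22, 33, 41, 42, 44, 53, 56, 56, 57, 61, 70, 71, 73, 79, 94, 96
n = 20
Index = 70/100 * 19 = 13.3000
Lower = data[13] = 61, Upper = data[14] = 70
P70 = 61 + 0.3000*(9) = 63.7000

P70 = 63.7000


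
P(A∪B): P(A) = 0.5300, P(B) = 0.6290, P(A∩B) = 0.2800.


P(A∪B) = 0.5300 + 0.6290 - 0.2800
= 1.1590 - 0.2800
= 0.8790

P(A∪B) = 0.8790


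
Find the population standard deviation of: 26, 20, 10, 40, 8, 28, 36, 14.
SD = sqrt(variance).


Mean = 22.7500
Variance = 121.9375
SD = sqrt(121.9375) = 11.0425

SD = 11.0425


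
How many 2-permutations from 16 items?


P(16,2) = 16!/14!
= 20922789888000/87178291200
= 240

P(16,2) = 240


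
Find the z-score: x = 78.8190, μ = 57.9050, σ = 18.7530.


z = (78.8190 - 57.9050)/18.7530
= 20.9140/18.7530
= 1.1152

z = 1.1152


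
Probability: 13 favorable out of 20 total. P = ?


P = 13/20 = 0.6500

P = 0.6500


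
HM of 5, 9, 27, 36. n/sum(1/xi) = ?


Sum of reciprocals = 1/5 + 1/9 + 1/27 + 1/36 = 0.375926
HM = 4/0.375926 = 10.6404

HM = 10.6404


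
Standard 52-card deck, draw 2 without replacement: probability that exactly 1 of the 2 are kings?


Hypergeometric: P(X=1) = C(4,1)·C(48,1) / C(52,2)
= 4 × 48 / 1326
= 192/1326 = 0.1448

P = 0.1448


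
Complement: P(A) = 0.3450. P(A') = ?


P(not A) = 1 - 0.3450 = 0.6550

P(not A) = 0.6550


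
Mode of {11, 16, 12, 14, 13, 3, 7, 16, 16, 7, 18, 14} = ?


Frequencies: 3:1, 7:2, 11:1, 12:1, 13:1, 14:2, 16:3, 18:1
Max frequency = 3
Mode = 16

Mode = 16


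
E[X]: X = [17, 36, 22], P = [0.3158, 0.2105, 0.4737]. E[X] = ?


E[X] = 17*0.3158 + 36*0.2105 + 22*0.4737
= 5.3686 + 7.5780 + 10.4214
= 23.3680

E[X] = 23.3680


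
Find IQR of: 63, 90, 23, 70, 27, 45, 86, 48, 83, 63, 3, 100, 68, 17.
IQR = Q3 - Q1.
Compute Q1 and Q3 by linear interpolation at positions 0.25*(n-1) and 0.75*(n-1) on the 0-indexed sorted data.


Sorted: 3, 17, 23, 27, 45, 48, 63, 63, 68, 70, 83, 86, 90, 100
Q1 (25th %ile) = 31.5000
Q3 (75th %ile) = 79.7500
IQR = 79.7500 - 31.5000 = 48.2500

IQR = 48.2500


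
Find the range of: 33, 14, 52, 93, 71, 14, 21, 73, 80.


Max = 93, Min = 14
Range = 93 - 14 = 79

Range = 79


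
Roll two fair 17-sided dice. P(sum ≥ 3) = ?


Total outcomes = 17×17 = 289
Favorable (sum ≥ 3): 288
P = 288/289 = 0.9965

P = 0.9965


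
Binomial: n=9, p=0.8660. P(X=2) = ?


C(9,2) = 36
p^2 = 0.749956
(1-p)^7 = 7.757711e-07
P = 36 * 0.749956 * 7.757711e-07 = 2.0945e-05

P(X=2) = 2.0945e-05


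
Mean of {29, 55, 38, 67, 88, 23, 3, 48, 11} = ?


Sum = 29 + 55 + 38 + 67 + 88 + 23 + 3 + 48 + 11 = 362
n = 9
Mean = 362/9 = 40.2222

Mean = 40.2222


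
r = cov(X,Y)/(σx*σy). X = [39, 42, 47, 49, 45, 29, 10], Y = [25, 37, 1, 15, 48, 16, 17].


Mean X = 37.2857, Mean Y = 22.7143
SD X = 12.702241, SD Y = 14.429279
Cov = 25.224490
r = 25.224490/(12.702241*14.429279) = 0.1376

r = 0.1376


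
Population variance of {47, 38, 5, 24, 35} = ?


Mean = 29.8000
Squared deviations: 295.8400, 67.2400, 615.0400, 33.6400, 27.0400
Sum = 1038.8000
Variance = 1038.8000/5 = 207.7600

Variance = 207.7600


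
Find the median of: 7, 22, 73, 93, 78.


Sorted: 7, 22, 73, 78, 93
n = 5 (odd)
Middle value = 73

Median = 73


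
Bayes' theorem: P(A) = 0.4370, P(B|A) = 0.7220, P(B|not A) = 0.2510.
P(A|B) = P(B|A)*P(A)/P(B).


P(B) = P(B|A)*P(A) + P(B|A')*P(A')
= 0.7220*0.4370 + 0.2510*0.5630
= 0.315514 + 0.141313 = 0.456827
P(A|B) = 0.315514/0.456827 = 0.6907

P(A|B) = 0.6907


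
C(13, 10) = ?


C(13,10) = 13!/(10! × 3!)
= 6227020800/(3628800 × 6)
= 286

C(13,10) = 286


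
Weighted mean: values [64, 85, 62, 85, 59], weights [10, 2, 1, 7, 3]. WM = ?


Numerator = 64*10 + 85*2 + 62*1 + 85*7 + 59*3 = 1644
Denominator = 10 + 2 + 1 + 7 + 3 = 23
WM = 1644/23 = 71.4783

WM = 71.4783


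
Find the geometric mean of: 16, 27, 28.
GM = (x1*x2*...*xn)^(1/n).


Product = 16 × 27 × 28 = 12096
GM = 12096^(1/3) = 22.9552

GM = 22.9552


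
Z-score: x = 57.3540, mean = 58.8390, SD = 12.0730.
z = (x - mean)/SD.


z = (57.3540 - 58.8390)/12.0730
= -1.4850/12.0730
= -0.1230

z = -0.1230


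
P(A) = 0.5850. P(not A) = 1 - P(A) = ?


P(not A) = 1 - 0.5850 = 0.4150

P(not A) = 0.4150


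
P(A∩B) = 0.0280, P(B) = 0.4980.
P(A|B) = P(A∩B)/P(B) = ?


P(A|B) = 0.0280/0.4980 = 0.0562

P(A|B) = 0.0562


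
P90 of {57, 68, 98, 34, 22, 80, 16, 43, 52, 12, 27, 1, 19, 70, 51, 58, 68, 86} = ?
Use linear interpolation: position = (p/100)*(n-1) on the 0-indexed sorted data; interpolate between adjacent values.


Sorted: 1, 12, 16, 19, 22, 27, 34, 43, 51, 52, 57, 58, 68, 68, 70, 80, 86, 98
n = 18
Index = 90/100 * 17 = 15.3000
Lower = data[15] = 80, Upper = data[16] = 86
P90 = 80 + 0.3000*(6) = 81.8000

P90 = 81.8000


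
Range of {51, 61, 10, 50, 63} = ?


Max = 63, Min = 10
Range = 63 - 10 = 53

Range = 53


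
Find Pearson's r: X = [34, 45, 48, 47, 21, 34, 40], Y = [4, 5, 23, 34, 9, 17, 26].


Mean X = 38.4286, Mean Y = 16.8571
SD X = 8.893933, SD Y = 10.575289
Cov = 47.918367
r = 47.918367/(8.893933*10.575289) = 0.5095

r = 0.5095


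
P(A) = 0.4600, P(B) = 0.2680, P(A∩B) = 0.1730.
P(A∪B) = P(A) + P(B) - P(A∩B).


P(A∪B) = 0.4600 + 0.2680 - 0.1730
= 0.7280 - 0.1730
= 0.5550

P(A∪B) = 0.5550


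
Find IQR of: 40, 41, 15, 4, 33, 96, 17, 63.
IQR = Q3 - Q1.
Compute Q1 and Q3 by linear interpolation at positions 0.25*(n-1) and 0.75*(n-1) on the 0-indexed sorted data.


Sorted: 4, 15, 17, 33, 40, 41, 63, 96
Q1 (25th %ile) = 16.5000
Q3 (75th %ile) = 46.5000
IQR = 46.5000 - 16.5000 = 30.0000

IQR = 30.0000


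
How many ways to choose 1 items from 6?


C(6,1) = 6!/(1! × 5!)
= 720/(1 × 120)
= 6

C(6,1) = 6


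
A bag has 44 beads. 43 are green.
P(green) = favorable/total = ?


P = 43/44 = 0.9773

P = 0.9773


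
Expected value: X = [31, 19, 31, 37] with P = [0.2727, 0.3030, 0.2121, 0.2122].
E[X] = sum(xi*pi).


E[X] = 31*0.2727 + 19*0.3030 + 31*0.2121 + 37*0.2122
= 8.4537 + 5.7570 + 6.5751 + 7.8514
= 28.6372

E[X] = 28.6372


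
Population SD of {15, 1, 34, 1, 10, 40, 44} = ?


Mean = 20.7143
Variance = 287.9184
SD = sqrt(287.9184) = 16.9682

SD = 16.9682


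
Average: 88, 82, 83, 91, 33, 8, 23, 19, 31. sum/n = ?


Sum = 88 + 82 + 83 + 91 + 33 + 8 + 23 + 19 + 31 = 458
n = 9
Mean = 458/9 = 50.8889

Mean = 50.8889


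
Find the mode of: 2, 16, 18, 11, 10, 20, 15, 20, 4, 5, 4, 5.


Frequencies: 2:1, 4:2, 5:2, 10:1, 11:1, 15:1, 16:1, 18:1, 20:2
Max frequency = 2
Mode = 4, 5, 20

Mode = 4, 5, 20


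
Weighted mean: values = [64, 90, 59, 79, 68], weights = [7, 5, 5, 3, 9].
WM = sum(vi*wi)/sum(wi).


Numerator = 64*7 + 90*5 + 59*5 + 79*3 + 68*9 = 2042
Denominator = 7 + 5 + 5 + 3 + 9 = 29
WM = 2042/29 = 70.4138

WM = 70.4138


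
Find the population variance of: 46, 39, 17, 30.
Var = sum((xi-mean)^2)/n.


Mean = 33.0000
Squared deviations: 169.0000, 36.0000, 256.0000, 9.0000
Sum = 470.0000
Variance = 470.0000/4 = 117.5000

Variance = 117.5000


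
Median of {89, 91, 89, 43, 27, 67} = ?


Sorted: 27, 43, 67, 89, 89, 91
n = 6 (even)
Middle values: 67 and 89
Median = (67+89)/2 = 78.0000

Median = 78.0000


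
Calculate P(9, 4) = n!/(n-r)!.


P(9,4) = 9!/5!
= 362880/120
= 3024

P(9,4) = 3024


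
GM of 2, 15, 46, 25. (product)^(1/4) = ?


Product = 2 × 15 × 46 × 25 = 34500
GM = 34500^(1/4) = 13.6287

GM = 13.6287


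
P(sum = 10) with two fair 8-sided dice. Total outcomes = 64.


Total outcomes = 8×8 = 64
Favorable (sum = 10): 7
P = 7/64 = 0.1094

P = 0.1094


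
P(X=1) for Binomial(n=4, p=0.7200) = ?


C(4,1) = 4
p^1 = 0.720000
(1-p)^3 = 0.021952
P = 4 * 0.720000 * 0.021952 = 0.0632

P(X=1) = 0.0632


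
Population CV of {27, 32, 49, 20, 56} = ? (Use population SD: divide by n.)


Mean = 36.8000
SD = 13.5558
CV = (13.5558/36.8000)*100 = 36.8364%

CV = 36.8364%


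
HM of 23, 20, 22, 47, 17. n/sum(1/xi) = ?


Sum of reciprocals = 1/23 + 1/20 + 1/22 + 1/47 + 1/17 = 0.219033
HM = 5/0.219033 = 22.8276

HM = 22.8276


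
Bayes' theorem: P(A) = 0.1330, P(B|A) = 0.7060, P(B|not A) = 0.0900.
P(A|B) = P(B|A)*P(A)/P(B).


P(B) = P(B|A)*P(A) + P(B|A')*P(A')
= 0.7060*0.1330 + 0.0900*0.8670
= 0.093898 + 0.078030 = 0.171928
P(A|B) = 0.093898/0.171928 = 0.5461

P(A|B) = 0.5461


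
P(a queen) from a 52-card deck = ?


4 queens in 52 cards
P = 4/52 = 0.0769

P = 0.0769


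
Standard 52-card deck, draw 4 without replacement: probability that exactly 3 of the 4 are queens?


Hypergeometric: P(X=3) = C(4,3)·C(48,1) / C(52,4)
= 4 × 48 / 270725
= 192/270725 = 0.0007

P = 0.0007


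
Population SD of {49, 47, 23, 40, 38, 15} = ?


Mean = 35.3333
Variance = 152.8889
SD = sqrt(152.8889) = 12.3648

SD = 12.3648


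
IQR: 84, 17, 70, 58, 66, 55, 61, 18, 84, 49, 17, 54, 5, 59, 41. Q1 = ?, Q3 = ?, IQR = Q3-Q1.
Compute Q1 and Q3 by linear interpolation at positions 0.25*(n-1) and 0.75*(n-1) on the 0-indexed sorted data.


Sorted: 5, 17, 17, 18, 41, 49, 54, 55, 58, 59, 61, 66, 70, 84, 84
Q1 (25th %ile) = 29.5000
Q3 (75th %ile) = 63.5000
IQR = 63.5000 - 29.5000 = 34.0000

IQR = 34.0000


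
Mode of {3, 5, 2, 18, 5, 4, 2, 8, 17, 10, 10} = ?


Frequencies: 2:2, 3:1, 4:1, 5:2, 8:1, 10:2, 17:1, 18:1
Max frequency = 2
Mode = 2, 5, 10

Mode = 2, 5, 10


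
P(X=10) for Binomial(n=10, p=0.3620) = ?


C(10,10) = 1
p^10 = 3.864432e-05
(1-p)^0 = 1.000000
P = 1 * 3.864432e-05 * 1.000000 = 3.8644e-05

P(X=10) = 3.8644e-05


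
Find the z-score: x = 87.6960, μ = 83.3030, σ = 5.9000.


z = (87.6960 - 83.3030)/5.9000
= 4.3930/5.9000
= 0.7446

z = 0.7446


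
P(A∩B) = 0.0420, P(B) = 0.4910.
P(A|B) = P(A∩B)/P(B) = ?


P(A|B) = 0.0420/0.4910 = 0.0855

P(A|B) = 0.0855


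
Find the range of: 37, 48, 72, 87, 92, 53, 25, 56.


Max = 92, Min = 25
Range = 92 - 25 = 67

Range = 67


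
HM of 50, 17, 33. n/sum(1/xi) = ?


Sum of reciprocals = 1/50 + 1/17 + 1/33 = 0.109127
HM = 3/0.109127 = 27.4910

HM = 27.4910


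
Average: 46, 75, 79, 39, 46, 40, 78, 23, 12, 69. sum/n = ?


Sum = 46 + 75 + 79 + 39 + 46 + 40 + 78 + 23 + 12 + 69 = 507
n = 10
Mean = 507/10 = 50.7000

Mean = 50.7000


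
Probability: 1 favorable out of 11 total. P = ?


P = 1/11 = 0.0909

P = 0.0909


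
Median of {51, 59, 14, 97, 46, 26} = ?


Sorted: 14, 26, 46, 51, 59, 97
n = 6 (even)
Middle values: 46 and 51
Median = (46+51)/2 = 48.5000

Median = 48.5000


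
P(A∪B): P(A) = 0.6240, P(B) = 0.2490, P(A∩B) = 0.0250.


P(A∪B) = 0.6240 + 0.2490 - 0.0250
= 0.8730 - 0.0250
= 0.8480

P(A∪B) = 0.8480


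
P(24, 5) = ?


P(24,5) = 24!/19!
= 620448401733239439360000/121645100408832000
= 5100480

P(24,5) = 5100480


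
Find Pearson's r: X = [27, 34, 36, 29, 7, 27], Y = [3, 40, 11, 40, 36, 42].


Mean X = 26.6667, Mean Y = 28.6667
SD X = 9.428090, SD Y = 15.595583
Cov = -33.944444
r = -33.944444/(9.428090*15.595583) = -0.2309

r = -0.2309


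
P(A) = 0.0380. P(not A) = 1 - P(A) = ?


P(not A) = 1 - 0.0380 = 0.9620

P(not A) = 0.9620


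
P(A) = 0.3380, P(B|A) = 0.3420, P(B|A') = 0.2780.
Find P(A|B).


P(B) = P(B|A)*P(A) + P(B|A')*P(A')
= 0.3420*0.3380 + 0.2780*0.6620
= 0.115596 + 0.184036 = 0.299632
P(A|B) = 0.115596/0.299632 = 0.3858

P(A|B) = 0.3858


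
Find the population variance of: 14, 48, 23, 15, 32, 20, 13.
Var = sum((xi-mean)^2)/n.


Mean = 23.5714
Squared deviations: 91.6122, 596.7551, 0.3265, 73.4694, 71.0408, 12.7551, 111.7551
Sum = 957.7143
Variance = 957.7143/7 = 136.8163

Variance = 136.8163


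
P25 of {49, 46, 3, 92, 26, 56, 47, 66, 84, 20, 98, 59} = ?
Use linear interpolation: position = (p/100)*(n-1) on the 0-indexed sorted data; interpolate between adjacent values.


Sorted: 3, 20, 26, 46, 47, 49, 56, 59, 66, 84, 92, 98
n = 12
Index = 25/100 * 11 = 2.7500
Lower = data[2] = 26, Upper = data[3] = 46
P25 = 26 + 0.7500*(20) = 41.0000

P25 = 41.0000


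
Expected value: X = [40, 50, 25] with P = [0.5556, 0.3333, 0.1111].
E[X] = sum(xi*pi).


E[X] = 40*0.5556 + 50*0.3333 + 25*0.1111
= 22.2240 + 16.6650 + 2.7775
= 41.6665

E[X] = 41.6665


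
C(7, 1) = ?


C(7,1) = 7!/(1! × 6!)
= 5040/(1 × 720)
= 7

C(7,1) = 7


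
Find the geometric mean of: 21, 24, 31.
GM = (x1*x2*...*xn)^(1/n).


Product = 21 × 24 × 31 = 15624
GM = 15624^(1/3) = 24.9995

GM = 24.9995


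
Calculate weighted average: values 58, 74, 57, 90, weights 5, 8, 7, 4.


Numerator = 58*5 + 74*8 + 57*7 + 90*4 = 1641
Denominator = 5 + 8 + 7 + 4 = 24
WM = 1641/24 = 68.3750

WM = 68.3750


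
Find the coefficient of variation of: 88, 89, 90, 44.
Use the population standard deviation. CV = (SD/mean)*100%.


Mean = 77.7500
SD = 19.4984
CV = (19.4984/77.7500)*100 = 25.0783%

CV = 25.0783%


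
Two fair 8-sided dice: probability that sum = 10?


Total outcomes = 8×8 = 64
Favorable (sum = 10): 7
P = 7/64 = 0.1094

P = 0.1094


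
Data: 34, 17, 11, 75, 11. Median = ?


Sorted: 11, 11, 17, 34, 75
n = 5 (odd)
Middle value = 17

Median = 17


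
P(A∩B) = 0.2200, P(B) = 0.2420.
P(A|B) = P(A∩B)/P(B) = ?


P(A|B) = 0.2200/0.2420 = 0.9091

P(A|B) = 0.9091


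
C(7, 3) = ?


C(7,3) = 7!/(3! × 4!)
= 5040/(6 × 24)
= 35

C(7,3) = 35


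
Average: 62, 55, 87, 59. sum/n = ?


Sum = 62 + 55 + 87 + 59 = 263
n = 4
Mean = 263/4 = 65.7500

Mean = 65.7500


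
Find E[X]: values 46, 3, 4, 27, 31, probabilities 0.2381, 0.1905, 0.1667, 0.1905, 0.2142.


E[X] = 46*0.2381 + 3*0.1905 + 4*0.1667 + 27*0.1905 + 31*0.2142
= 10.9526 + 0.5715 + 0.6668 + 5.1435 + 6.6402
= 23.9746

E[X] = 23.9746


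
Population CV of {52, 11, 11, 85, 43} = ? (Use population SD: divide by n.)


Mean = 40.4000
SD = 27.7820
CV = (27.7820/40.4000)*100 = 68.7673%

CV = 68.7673%


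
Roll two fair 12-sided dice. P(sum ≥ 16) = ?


Total outcomes = 12×12 = 144
Favorable (sum ≥ 16): 45
P = 45/144 = 0.3125

P = 0.3125


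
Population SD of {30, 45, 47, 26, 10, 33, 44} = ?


Mean = 33.5714
Variance = 149.3878
SD = sqrt(149.3878) = 12.2224

SD = 12.2224


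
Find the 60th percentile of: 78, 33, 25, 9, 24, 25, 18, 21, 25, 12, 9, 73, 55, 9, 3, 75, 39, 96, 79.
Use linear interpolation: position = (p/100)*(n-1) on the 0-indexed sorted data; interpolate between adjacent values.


Sorted: 3, 9, 9, 9, 12, 18, 21, 24, 25, 25, 25, 33, 39, 55, 73, 75, 78, 79, 96
n = 19
Index = 60/100 * 18 = 10.8000
Lower = data[10] = 25, Upper = data[11] = 33
P60 = 25 + 0.8000*(8) = 31.4000

P60 = 31.4000


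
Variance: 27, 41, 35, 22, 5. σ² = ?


Mean = 26.0000
Squared deviations: 1.0000, 225.0000, 81.0000, 16.0000, 441.0000
Sum = 764.0000
Variance = 764.0000/5 = 152.8000

Variance = 152.8000


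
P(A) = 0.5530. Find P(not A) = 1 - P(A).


P(not A) = 1 - 0.5530 = 0.4470

P(not A) = 0.4470


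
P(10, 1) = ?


P(10,1) = 10!/9!
= 3628800/362880
= 10

P(10,1) = 10


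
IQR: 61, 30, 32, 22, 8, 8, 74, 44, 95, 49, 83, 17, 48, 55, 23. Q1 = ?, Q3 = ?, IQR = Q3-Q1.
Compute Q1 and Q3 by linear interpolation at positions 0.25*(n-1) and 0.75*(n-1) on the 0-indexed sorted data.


Sorted: 8, 8, 17, 22, 23, 30, 32, 44, 48, 49, 55, 61, 74, 83, 95
Q1 (25th %ile) = 22.5000
Q3 (75th %ile) = 58.0000
IQR = 58.0000 - 22.5000 = 35.5000

IQR = 35.5000


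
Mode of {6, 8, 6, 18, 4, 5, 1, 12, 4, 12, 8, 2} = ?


Frequencies: 1:1, 2:1, 4:2, 5:1, 6:2, 8:2, 12:2, 18:1
Max frequency = 2
Mode = 4, 6, 8, 12

Mode = 4, 6, 8, 12


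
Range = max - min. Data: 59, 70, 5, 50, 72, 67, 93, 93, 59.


Max = 93, Min = 5
Range = 93 - 5 = 88

Range = 88


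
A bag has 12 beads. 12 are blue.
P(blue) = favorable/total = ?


P = 12/12 = 1.0000

P = 1.0000


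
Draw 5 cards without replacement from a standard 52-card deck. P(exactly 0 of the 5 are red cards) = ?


Hypergeometric: P(X=0) = C(26,0)·C(26,5) / C(52,5)
= 1 × 65780 / 2598960
= 65780/2598960 = 0.0253

P = 0.0253


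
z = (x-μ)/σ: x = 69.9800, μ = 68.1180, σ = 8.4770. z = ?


z = (69.9800 - 68.1180)/8.4770
= 1.8620/8.4770
= 0.2197

z = 0.2197


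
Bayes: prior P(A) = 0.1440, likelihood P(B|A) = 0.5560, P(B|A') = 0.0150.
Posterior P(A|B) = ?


P(B) = P(B|A)*P(A) + P(B|A')*P(A')
= 0.5560*0.1440 + 0.0150*0.8560
= 0.080064 + 0.012840 = 0.092904
P(A|B) = 0.080064/0.092904 = 0.8618

P(A|B) = 0.8618


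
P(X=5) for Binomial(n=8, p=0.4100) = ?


C(8,5) = 56
p^5 = 0.011586
(1-p)^3 = 0.205379
P = 56 * 0.011586 * 0.205379 = 0.1332

P(X=5) = 0.1332


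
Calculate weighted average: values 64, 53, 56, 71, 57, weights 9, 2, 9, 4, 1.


Numerator = 64*9 + 53*2 + 56*9 + 71*4 + 57*1 = 1527
Denominator = 9 + 2 + 9 + 4 + 1 = 25
WM = 1527/25 = 61.0800

WM = 61.0800


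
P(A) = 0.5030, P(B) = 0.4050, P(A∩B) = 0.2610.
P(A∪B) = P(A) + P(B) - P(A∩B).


P(A∪B) = 0.5030 + 0.4050 - 0.2610
= 0.9080 - 0.2610
= 0.6470

P(A∪B) = 0.6470


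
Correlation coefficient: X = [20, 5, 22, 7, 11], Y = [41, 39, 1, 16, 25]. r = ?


Mean X = 13.0000, Mean Y = 24.4000
SD X = 6.841053, SD Y = 14.880860
Cov = -32.400000
r = -32.400000/(6.841053*14.880860) = -0.3183

r = -0.3183


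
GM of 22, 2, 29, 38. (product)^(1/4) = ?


Product = 22 × 2 × 29 × 38 = 48488
GM = 48488^(1/4) = 14.8391

GM = 14.8391


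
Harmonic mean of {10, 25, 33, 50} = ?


Sum of reciprocals = 1/10 + 1/25 + 1/33 + 1/50 = 0.190303
HM = 4/0.190303 = 21.0191

HM = 21.0191


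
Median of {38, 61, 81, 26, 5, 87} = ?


Sorted: 5, 26, 38, 61, 81, 87
n = 6 (even)
Middle values: 38 and 61
Median = (38+61)/2 = 49.5000

Median = 49.5000


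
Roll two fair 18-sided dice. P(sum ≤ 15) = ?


Total outcomes = 18×18 = 324
Favorable (sum ≤ 15): 105
P = 105/324 = 0.3241

P = 0.3241


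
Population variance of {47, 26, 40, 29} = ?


Mean = 35.5000
Squared deviations: 132.2500, 90.2500, 20.2500, 42.2500
Sum = 285.0000
Variance = 285.0000/4 = 71.2500

Variance = 71.2500


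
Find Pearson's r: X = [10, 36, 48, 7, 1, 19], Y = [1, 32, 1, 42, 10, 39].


Mean X = 20.1667, Mean Y = 20.8333
SD X = 16.687487, SD Y = 17.353354
Cov = -44.305556
r = -44.305556/(16.687487*17.353354) = -0.1530

r = -0.1530


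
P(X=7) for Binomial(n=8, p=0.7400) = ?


C(8,7) = 8
p^7 = 0.121513
(1-p)^1 = 0.260000
P = 8 * 0.121513 * 0.260000 = 0.2527

P(X=7) = 0.2527


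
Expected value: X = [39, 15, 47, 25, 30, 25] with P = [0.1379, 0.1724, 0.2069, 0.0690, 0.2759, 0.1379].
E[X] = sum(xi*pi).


E[X] = 39*0.1379 + 15*0.1724 + 47*0.2069 + 25*0.0690 + 30*0.2759 + 25*0.1379
= 5.3781 + 2.5860 + 9.7243 + 1.7250 + 8.2770 + 3.4475
= 31.1379

E[X] = 31.1379


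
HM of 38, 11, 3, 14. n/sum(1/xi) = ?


Sum of reciprocals = 1/38 + 1/11 + 1/3 + 1/14 = 0.521987
HM = 4/0.521987 = 7.6630

HM = 7.6630


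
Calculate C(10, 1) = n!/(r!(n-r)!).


C(10,1) = 10!/(1! × 9!)
= 3628800/(1 × 362880)
= 10

C(10,1) = 10


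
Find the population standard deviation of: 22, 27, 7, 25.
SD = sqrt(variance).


Mean = 20.2500
Variance = 61.6875
SD = sqrt(61.6875) = 7.8541

SD = 7.8541


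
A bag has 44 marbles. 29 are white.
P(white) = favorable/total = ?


P = 29/44 = 0.6591

P = 0.6591


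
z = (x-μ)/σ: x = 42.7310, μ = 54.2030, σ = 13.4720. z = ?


z = (42.7310 - 54.2030)/13.4720
= -11.4720/13.4720
= -0.8515

z = -0.8515


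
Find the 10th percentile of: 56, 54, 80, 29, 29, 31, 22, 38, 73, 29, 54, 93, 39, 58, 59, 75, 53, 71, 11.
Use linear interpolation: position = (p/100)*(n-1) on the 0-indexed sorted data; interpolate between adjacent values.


Sorted: 11, 22, 29, 29, 29, 31, 38, 39, 53, 54, 54, 56, 58, 59, 71, 73, 75, 80, 93
n = 19
Index = 10/100 * 18 = 1.8000
Lower = data[1] = 22, Upper = data[2] = 29
P10 = 22 + 0.8000*(7) = 27.6000

P10 = 27.6000


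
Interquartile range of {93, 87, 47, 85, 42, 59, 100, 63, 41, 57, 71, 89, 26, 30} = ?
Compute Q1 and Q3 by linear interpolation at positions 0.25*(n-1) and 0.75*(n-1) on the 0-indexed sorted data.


Sorted: 26, 30, 41, 42, 47, 57, 59, 63, 71, 85, 87, 89, 93, 100
Q1 (25th %ile) = 43.2500
Q3 (75th %ile) = 86.5000
IQR = 86.5000 - 43.2500 = 43.2500

IQR = 43.2500


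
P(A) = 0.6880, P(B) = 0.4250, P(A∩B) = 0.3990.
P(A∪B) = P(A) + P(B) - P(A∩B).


P(A∪B) = 0.6880 + 0.4250 - 0.3990
= 1.1130 - 0.3990
= 0.7140

P(A∪B) = 0.7140


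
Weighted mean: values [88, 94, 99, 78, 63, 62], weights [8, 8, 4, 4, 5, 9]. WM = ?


Numerator = 88*8 + 94*8 + 99*4 + 78*4 + 63*5 + 62*9 = 3037
Denominator = 8 + 8 + 4 + 4 + 5 + 9 = 38
WM = 3037/38 = 79.9211

WM = 79.9211


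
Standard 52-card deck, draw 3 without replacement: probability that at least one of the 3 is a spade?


P(at least one) = 1 - P(none)
P(none) = (39/52) × (38/51) × (37/50) = 0.413529
P(at least one) = 1 - 0.413529 = 0.5865

P = 0.5865


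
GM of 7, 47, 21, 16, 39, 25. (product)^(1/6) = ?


Product = 7 × 47 × 21 × 16 × 39 × 25 = 107780400
GM = 107780400^(1/6) = 21.8151

GM = 21.8151


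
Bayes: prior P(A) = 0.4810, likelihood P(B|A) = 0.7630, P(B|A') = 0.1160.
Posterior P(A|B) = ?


P(B) = P(B|A)*P(A) + P(B|A')*P(A')
= 0.7630*0.4810 + 0.1160*0.5190
= 0.367003 + 0.060204 = 0.427207
P(A|B) = 0.367003/0.427207 = 0.8591

P(A|B) = 0.8591


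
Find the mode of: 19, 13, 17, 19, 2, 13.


Frequencies: 2:1, 13:2, 17:1, 19:2
Max frequency = 2
Mode = 13, 19

Mode = 13, 19


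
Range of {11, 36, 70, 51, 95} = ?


Max = 95, Min = 11
Range = 95 - 11 = 84

Range = 84


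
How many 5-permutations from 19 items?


P(19,5) = 19!/14!
= 121645100408832000/87178291200
= 1395360

P(19,5) = 1395360


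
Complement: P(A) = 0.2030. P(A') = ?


P(not A) = 1 - 0.2030 = 0.7970

P(not A) = 0.7970


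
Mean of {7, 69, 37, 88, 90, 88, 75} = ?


Sum = 7 + 69 + 37 + 88 + 90 + 88 + 75 = 454
n = 7
Mean = 454/7 = 64.8571

Mean = 64.8571


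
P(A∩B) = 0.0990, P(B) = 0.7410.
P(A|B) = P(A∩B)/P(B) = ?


P(A|B) = 0.0990/0.7410 = 0.1336

P(A|B) = 0.1336


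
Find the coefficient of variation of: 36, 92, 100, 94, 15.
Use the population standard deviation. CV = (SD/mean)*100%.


Mean = 67.4000
SD = 34.9491
CV = (34.9491/67.4000)*100 = 51.8533%

CV = 51.8533%


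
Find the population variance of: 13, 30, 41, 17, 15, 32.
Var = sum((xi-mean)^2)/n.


Mean = 24.6667
Squared deviations: 136.1111, 28.4444, 266.7778, 58.7778, 93.4444, 53.7778
Sum = 637.3333
Variance = 637.3333/6 = 106.2222

Variance = 106.2222


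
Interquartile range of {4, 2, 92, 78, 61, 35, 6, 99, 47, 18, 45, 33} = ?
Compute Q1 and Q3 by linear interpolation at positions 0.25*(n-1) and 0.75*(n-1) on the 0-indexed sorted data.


Sorted: 2, 4, 6, 18, 33, 35, 45, 47, 61, 78, 92, 99
Q1 (25th %ile) = 15.0000
Q3 (75th %ile) = 65.2500
IQR = 65.2500 - 15.0000 = 50.2500

IQR = 50.2500


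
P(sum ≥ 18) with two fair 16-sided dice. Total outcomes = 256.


Total outcomes = 16×16 = 256
Favorable (sum ≥ 18): 120
P = 120/256 = 0.4688

P = 0.4688


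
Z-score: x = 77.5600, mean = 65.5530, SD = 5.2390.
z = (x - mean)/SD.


z = (77.5600 - 65.5530)/5.2390
= 12.0070/5.2390
= 2.2918

z = 2.2918


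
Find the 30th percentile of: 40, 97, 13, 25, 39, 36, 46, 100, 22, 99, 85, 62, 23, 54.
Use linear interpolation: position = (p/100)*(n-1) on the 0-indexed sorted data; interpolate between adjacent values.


Sorted: 13, 22, 23, 25, 36, 39, 40, 46, 54, 62, 85, 97, 99, 100
n = 14
Index = 30/100 * 13 = 3.9000
Lower = data[3] = 25, Upper = data[4] = 36
P30 = 25 + 0.9000*(11) = 34.9000

P30 = 34.9000


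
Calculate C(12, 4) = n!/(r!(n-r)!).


C(12,4) = 12!/(4! × 8!)
= 479001600/(24 × 40320)
= 495

C(12,4) = 495


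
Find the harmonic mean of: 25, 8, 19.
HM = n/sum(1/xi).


Sum of reciprocals = 1/25 + 1/8 + 1/19 = 0.217632
HM = 3/0.217632 = 13.7848

HM = 13.7848


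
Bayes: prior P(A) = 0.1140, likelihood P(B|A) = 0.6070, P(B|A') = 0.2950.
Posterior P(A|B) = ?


P(B) = P(B|A)*P(A) + P(B|A')*P(A')
= 0.6070*0.1140 + 0.2950*0.8860
= 0.069198 + 0.261370 = 0.330568
P(A|B) = 0.069198/0.330568 = 0.2093

P(A|B) = 0.2093


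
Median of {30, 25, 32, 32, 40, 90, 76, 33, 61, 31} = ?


Sorted: 25, 30, 31, 32, 32, 33, 40, 61, 76, 90
n = 10 (even)
Middle values: 32 and 33
Median = (32+33)/2 = 32.5000

Median = 32.5000


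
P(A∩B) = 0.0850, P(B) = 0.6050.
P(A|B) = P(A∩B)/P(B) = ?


P(A|B) = 0.0850/0.6050 = 0.1405

P(A|B) = 0.1405


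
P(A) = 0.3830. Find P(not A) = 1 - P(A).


P(not A) = 1 - 0.3830 = 0.6170

P(not A) = 0.6170


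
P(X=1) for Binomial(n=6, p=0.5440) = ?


C(6,1) = 6
p^1 = 0.544000
(1-p)^5 = 0.019716
P = 6 * 0.544000 * 0.019716 = 0.0644

P(X=1) = 0.0644


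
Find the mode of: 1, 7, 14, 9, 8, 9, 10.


Frequencies: 1:1, 7:1, 8:1, 9:2, 10:1, 14:1
Max frequency = 2
Mode = 9

Mode = 9


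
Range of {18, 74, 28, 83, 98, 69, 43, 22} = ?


Max = 98, Min = 18
Range = 98 - 18 = 80

Range = 80


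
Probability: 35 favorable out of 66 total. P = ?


P = 35/66 = 0.5303

P = 0.5303


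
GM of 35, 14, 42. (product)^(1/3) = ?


Product = 35 × 14 × 42 = 20580
GM = 20580^(1/3) = 27.4041

GM = 27.4041


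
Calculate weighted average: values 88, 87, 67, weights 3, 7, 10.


Numerator = 88*3 + 87*7 + 67*10 = 1543
Denominator = 3 + 7 + 10 = 20
WM = 1543/20 = 77.1500

WM = 77.1500


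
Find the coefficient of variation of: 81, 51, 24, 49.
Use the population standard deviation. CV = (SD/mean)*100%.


Mean = 51.2500
SD = 20.2037
CV = (20.2037/51.2500)*100 = 39.4218%

CV = 39.4218%
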